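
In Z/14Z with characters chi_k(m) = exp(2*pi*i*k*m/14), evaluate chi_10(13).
chi_10(13) = zeta_14^130 = exp(4*I*pi/7)

Proof sketch: chi_10(13) = zeta_14^(10*13) = zeta_14^130. Since zeta_14^14 = 1, this equals zeta_14^4 = exp(2*pi*i*4/14) = exp(4*I*pi/7).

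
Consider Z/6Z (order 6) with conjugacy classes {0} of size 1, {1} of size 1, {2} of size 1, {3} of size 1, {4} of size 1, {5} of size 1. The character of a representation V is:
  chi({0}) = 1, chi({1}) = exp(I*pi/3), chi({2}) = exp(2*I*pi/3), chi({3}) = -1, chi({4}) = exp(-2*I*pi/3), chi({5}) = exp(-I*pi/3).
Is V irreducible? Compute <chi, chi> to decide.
Irreducible: <chi, chi> = 1.

Justification: <chi, chi> = (1/|G|) sum_C |C| * |chi(C)|^2 = (1/6)[1*|1|^2 + 1*|exp(I*pi/3)|^2 + 1*|exp(2*I*pi/3)|^2 + 1*|-1|^2 + 1*|exp(-2*I*pi/3)|^2 + 1*|exp(-I*pi/3)|^2]
  = (1/6)[(1) + (1) + (1) + (1) + (1) + (1)] = 6/6 = 1.
(Exp terms are combined using exp(i*s)*conj(exp(i*t)) = exp(i*(s-t)), and sums of them are collapsed using the identity that for every m > 1 the m distinct m-th roots of unity sum to 0, e.g. 1 + exp(2*I*pi/3) + exp(-2*I*pi/3) = 0.)
A character is irreducible iff <chi, chi> = 1, so this representation is irreducible.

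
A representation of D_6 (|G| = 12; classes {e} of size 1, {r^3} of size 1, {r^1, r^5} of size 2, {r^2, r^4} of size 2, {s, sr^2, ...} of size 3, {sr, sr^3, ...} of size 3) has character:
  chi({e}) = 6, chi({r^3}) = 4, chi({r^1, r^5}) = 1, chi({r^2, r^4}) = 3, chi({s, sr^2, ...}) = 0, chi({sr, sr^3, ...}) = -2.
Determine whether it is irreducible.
Not irreducible (reducible): <chi, chi> = 7 > 1.

Justification: <chi, chi> = (1/|G|) sum_C |C| * |chi(C)|^2 = (1/12)[1*|6|^2 + 1*|4|^2 + 2*|1|^2 + 2*|3|^2 + 3*|0|^2 + 3*|-2|^2]
  = (1/12)[(36) + (16) + (2) + (18) + (0) + (12)] = 84/12 = 7.
A character is irreducible iff <chi, chi> = 1, so this representation is reducible.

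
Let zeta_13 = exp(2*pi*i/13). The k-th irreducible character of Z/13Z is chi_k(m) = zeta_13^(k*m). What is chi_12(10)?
chi_12(10) = zeta_13^120 = exp(6*I*pi/13)

Reasoning: chi_12(10) = zeta_13^(12*10) = zeta_13^120. Since zeta_13^13 = 1, this equals zeta_13^3 = exp(2*pi*i*3/13) = exp(6*I*pi/13).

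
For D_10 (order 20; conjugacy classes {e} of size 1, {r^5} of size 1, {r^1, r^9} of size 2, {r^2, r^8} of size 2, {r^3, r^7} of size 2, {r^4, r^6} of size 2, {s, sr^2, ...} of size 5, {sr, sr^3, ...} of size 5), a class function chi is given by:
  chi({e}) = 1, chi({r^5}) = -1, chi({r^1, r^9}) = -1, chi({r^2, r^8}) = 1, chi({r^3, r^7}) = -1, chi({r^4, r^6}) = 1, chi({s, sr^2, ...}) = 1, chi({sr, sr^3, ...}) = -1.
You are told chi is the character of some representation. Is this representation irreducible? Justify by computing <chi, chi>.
Irreducible: <chi, chi> = 1.

<chi, chi> = (1/|G|) sum_C |C| * |chi(C)|^2 = (1/20)[1*|1|^2 + 1*|-1|^2 + 2*|-1|^2 + 2*|1|^2 + 2*|-1|^2 + 2*|1|^2 + 5*|1|^2 + 5*|-1|^2]
  = (1/20)[(1) + (1) + (2) + (2) + (2) + (2) + (5) + (5)] = 20/20 = 1.
A character is irreducible iff <chi, chi> = 1, so this representation is irreducible.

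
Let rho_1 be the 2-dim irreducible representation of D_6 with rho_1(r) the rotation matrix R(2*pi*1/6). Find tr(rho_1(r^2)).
chi_{rho_1}(r^2) = 2*cos(2*pi*1*2/6) = -1

rho_1(r^2) is rotation by angle 2*pi*1*2/6, whose trace is 2*cos(2*pi*1*2/6) = -1.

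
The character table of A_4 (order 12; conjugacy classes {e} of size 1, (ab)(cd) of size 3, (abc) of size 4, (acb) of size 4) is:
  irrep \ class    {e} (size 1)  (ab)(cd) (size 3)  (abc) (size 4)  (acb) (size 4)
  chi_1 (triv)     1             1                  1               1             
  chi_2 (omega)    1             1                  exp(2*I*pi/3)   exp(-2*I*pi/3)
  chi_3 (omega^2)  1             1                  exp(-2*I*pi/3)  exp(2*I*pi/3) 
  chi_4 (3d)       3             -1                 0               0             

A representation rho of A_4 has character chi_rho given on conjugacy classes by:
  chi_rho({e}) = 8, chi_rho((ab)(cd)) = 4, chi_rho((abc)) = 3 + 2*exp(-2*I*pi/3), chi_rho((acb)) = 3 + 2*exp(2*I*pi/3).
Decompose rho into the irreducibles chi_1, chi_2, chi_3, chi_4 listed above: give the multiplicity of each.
Multiplicities: chi_1: 3, chi_2: 0, chi_3: 2, chi_4: 1.

Working: Use <chi_rho, chi> = (1/|G|) sum_C |C| * chi_rho(C) * conj(chi(C)) with |G| = 12 for each irreducible chi in the table:
  <chi_rho, chi_1> = (1/12)[1*(8)*conj(1) + 3*(4)*conj(1) + 4*(3 + 2*exp(-2*I*pi/3))*conj(1) + 4*(3 + 2*exp(2*I*pi/3))*conj(1)]
      = (1/12)[(8) + (12) + (12 + 8*exp(-2*I*pi/3)) + (12 + 8*exp(2*I*pi/3))] = 36/12 = 3
  <chi_rho, chi_2> = (1/12)[1*(8)*conj(1) + 3*(4)*conj(1) + 4*(3 + 2*exp(-2*I*pi/3))*conj(exp(2*I*pi/3)) + 4*(3 + 2*exp(2*I*pi/3))*conj(exp(-2*I*pi/3))]
      = (1/12)[(8) + (12) + (12*exp(-2*I*pi/3) + 8*exp(2*I*pi/3)) + (8*exp(-2*I*pi/3) + 12*exp(2*I*pi/3))] = 0/12 = 0
  <chi_rho, chi_3> = (1/12)[1*(8)*conj(1) + 3*(4)*conj(1) + 4*(3 + 2*exp(-2*I*pi/3))*conj(exp(-2*I*pi/3)) + 4*(3 + 2*exp(2*I*pi/3))*conj(exp(2*I*pi/3))]
      = (1/12)[(8) + (12) + (8 + 12*exp(2*I*pi/3)) + (8 + 12*exp(-2*I*pi/3))] = 24/12 = 2
  <chi_rho, chi_4> = (1/12)[1*(8)*conj(3) + 3*(4)*conj(-1) + 4*(3 + 2*exp(-2*I*pi/3))*conj(0) + 4*(3 + 2*exp(2*I*pi/3))*conj(0)]
      = (1/12)[(24) + (-12) + (0) + (0)] = 12/12 = 1
(Exp terms are combined using exp(i*s)*conj(exp(i*t)) = exp(i*(s-t)), and sums of them are collapsed using the identity that for every m > 1 the m distinct m-th roots of unity sum to 0, e.g. 1 + exp(2*I*pi/3) + exp(-2*I*pi/3) = 0.)
Dimension check: dim(rho) = sum (mult * dim) = 3*1 + 0*1 + 2*1 + 1*3 = 8 = chi_rho(e) = 8.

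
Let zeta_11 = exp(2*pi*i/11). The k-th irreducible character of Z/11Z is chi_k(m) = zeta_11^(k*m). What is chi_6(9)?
chi_6(9) = zeta_11^54 = exp(-2*I*pi/11)

Explanation: chi_6(9) = zeta_11^(6*9) = zeta_11^54. Since zeta_11^11 = 1, this equals zeta_11^10 = exp(2*pi*i*10/11) = exp(-2*I*pi/11).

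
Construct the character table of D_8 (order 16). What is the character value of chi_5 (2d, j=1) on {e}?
Conjugacy classes: {e} of size 1, {r^4} of size 1, {r^1, r^7} of size 2, {r^2, r^6} of size 2, {r^3, r^5} of size 2, {s, sr^2, ...} of size 4, {sr, sr^3, ...} of size 4.
Character table:
  irrep \ class              {e} (size 1)  {r^4} (size 1)  {r^1, r^7} (size 2)  {r^2, r^6} (size 2)  {r^3, r^5} (size 2)  {s, sr^2, ...} (size 4)  {sr, sr^3, ...} (size 4)
  chi_1 (triv)               1             1               1                    1                    1                    1                        1                       
  chi_2 (sign: r->1, s->-1)  1             1               1                    1                    1                    -1                       -1                      
  chi_3 (r->-1, s->1)        1             1               -1                   1                    -1                   1                        -1                      
  chi_4 (r->-1, s->-1)       1             1               -1                   1                    -1                   -1                       1                       
  chi_5 (2d, j=1)            2             -2              sqrt(2)              0                    -sqrt(2)             0                        0                       
  chi_6 (2d, j=2)            2             2               0                    -2                   0                    0                        0                       
  chi_7 (2d, j=3)            2             -2              -sqrt(2)             0                    sqrt(2)              0                        0                       

Spot check: chi_5 (2d, j=1) on {e} = 2.

Solution. D_8 has order 2*8 = 16 with 7 conjugacy classes, hence 7 irreducibles. Sum of squared dims 1 + 1 + 1 + 1 + 4 + 4 + 4 = 16 = |G|. Linear characters come from the abelianisation; the 2-dimensional irreps have character r^k -> 2*cos(2*pi*j*k/8), reflections -> 0.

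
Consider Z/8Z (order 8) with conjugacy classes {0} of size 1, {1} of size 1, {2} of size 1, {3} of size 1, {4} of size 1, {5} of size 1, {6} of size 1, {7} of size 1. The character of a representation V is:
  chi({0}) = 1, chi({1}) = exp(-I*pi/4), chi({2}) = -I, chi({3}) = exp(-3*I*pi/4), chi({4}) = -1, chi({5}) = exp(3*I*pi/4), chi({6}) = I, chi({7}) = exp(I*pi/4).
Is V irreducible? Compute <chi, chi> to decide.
Irreducible: <chi, chi> = 1.

Reasoning: <chi, chi> = (1/|G|) sum_C |C| * |chi(C)|^2 = (1/8)[1*|1|^2 + 1*|exp(-I*pi/4)|^2 + 1*|-I|^2 + 1*|exp(-3*I*pi/4)|^2 + 1*|-1|^2 + 1*|exp(3*I*pi/4)|^2 + 1*|I|^2 + 1*|exp(I*pi/4)|^2]
  = (1/8)[(1) + (1) + (1) + (1) + (1) + (1) + (1) + (1)] = 8/8 = 1.
(Exp terms are combined using exp(i*s)*conj(exp(i*t)) = exp(i*(s-t)), and sums of them are collapsed using the identity that for every m > 1 the m distinct m-th roots of unity sum to 0, e.g. 1 + exp(2*I*pi/3) + exp(-2*I*pi/3) = 0.)
A character is irreducible iff <chi, chi> = 1, so this representation is irreducible.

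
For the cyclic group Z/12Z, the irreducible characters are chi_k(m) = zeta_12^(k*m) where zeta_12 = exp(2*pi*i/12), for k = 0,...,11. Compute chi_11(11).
chi_11(11) = zeta_12^121 = exp(I*pi/6)

Justification: chi_11(11) = zeta_12^(11*11) = zeta_12^121. Since zeta_12^12 = 1, this equals zeta_12^1 = exp(2*pi*i*1/12) = exp(I*pi/6).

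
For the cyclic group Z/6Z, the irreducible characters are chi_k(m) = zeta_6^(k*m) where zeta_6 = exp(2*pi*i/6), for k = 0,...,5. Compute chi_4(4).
chi_4(4) = zeta_6^16 = exp(-2*I*pi/3)

Reasoning: chi_4(4) = zeta_6^(4*4) = zeta_6^16. Since zeta_6^6 = 1, this equals zeta_6^4 = exp(2*pi*i*4/6) = exp(-2*I*pi/3).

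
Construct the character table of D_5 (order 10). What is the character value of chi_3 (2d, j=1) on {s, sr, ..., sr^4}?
Conjugacy classes: {e} of size 1, {r^1, r^4} of size 2, {r^2, r^3} of size 2, {s, sr, ..., sr^4} of size 5.
Character table:
  irrep \ class              {e} (size 1)  {r^1, r^4} (size 2)  {r^2, r^3} (size 2)  {s, sr, ..., sr^4} (size 5)
  chi_1 (triv)               1             1                    1                    1                          
  chi_2 (sign: r->1, s->-1)  1             1                    1                    -1                         
  chi_3 (2d, j=1)            2             -1/2 + sqrt(5)/2     -sqrt(5)/2 - 1/2     0                          
  chi_4 (2d, j=2)            2             -sqrt(5)/2 - 1/2     -1/2 + sqrt(5)/2     0                          

Spot check: chi_3 (2d, j=1) on {s, sr, ..., sr^4} = 0.

Solution. D_5 has order 2*5 = 10 with 4 conjugacy classes, hence 4 irreducibles. Sum of squared dims 1 + 1 + 4 + 4 = 10 = |G|. Linear characters come from the abelianisation; the 2-dimensional irreps have character r^k -> 2*cos(2*pi*j*k/5), reflections -> 0.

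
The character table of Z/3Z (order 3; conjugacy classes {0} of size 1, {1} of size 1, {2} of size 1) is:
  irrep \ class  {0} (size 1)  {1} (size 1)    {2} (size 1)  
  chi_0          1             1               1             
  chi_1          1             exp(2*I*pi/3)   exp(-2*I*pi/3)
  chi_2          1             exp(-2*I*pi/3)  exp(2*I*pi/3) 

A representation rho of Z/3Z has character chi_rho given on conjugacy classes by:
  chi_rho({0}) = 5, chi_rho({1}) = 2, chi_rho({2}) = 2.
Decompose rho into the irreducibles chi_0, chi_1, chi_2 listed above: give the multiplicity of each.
Multiplicities: chi_0: 3, chi_1: 1, chi_2: 1.

Reasoning: Use <chi_rho, chi> = (1/|G|) sum_C |C| * chi_rho(C) * conj(chi(C)) with |G| = 3 for each irreducible chi in the table:
  <chi_rho, chi_0> = (1/3)[1*(5)*conj(1) + 1*(2)*conj(1) + 1*(2)*conj(1)]
      = (1/3)[(5) + (2) + (2)] = 9/3 = 3
  <chi_rho, chi_1> = (1/3)[1*(5)*conj(1) + 1*(2)*conj(exp(2*I*pi/3)) + 1*(2)*conj(exp(-2*I*pi/3))]
      = (1/3)[(5) + (1 + 3*exp(-2*I*pi/3) + exp(2*I*pi/3)) + (1 + exp(-2*I*pi/3) + 3*exp(2*I*pi/3))] = 3/3 = 1
  <chi_rho, chi_2> = (1/3)[1*(5)*conj(1) + 1*(2)*conj(exp(-2*I*pi/3)) + 1*(2)*conj(exp(2*I*pi/3))]
      = (1/3)[(5) + (1 + exp(-2*I*pi/3) + 3*exp(2*I*pi/3)) + (1 + 3*exp(-2*I*pi/3) + exp(2*I*pi/3))] = 3/3 = 1
(Exp terms are combined using exp(i*s)*conj(exp(i*t)) = exp(i*(s-t)), and sums of them are collapsed using the identity that for every m > 1 the m distinct m-th roots of unity sum to 0, e.g. 1 + exp(2*I*pi/3) + exp(-2*I*pi/3) = 0.)
Dimension check: dim(rho) = sum (mult * dim) = 3*1 + 1*1 + 1*1 = 5 = chi_rho(e) = 5.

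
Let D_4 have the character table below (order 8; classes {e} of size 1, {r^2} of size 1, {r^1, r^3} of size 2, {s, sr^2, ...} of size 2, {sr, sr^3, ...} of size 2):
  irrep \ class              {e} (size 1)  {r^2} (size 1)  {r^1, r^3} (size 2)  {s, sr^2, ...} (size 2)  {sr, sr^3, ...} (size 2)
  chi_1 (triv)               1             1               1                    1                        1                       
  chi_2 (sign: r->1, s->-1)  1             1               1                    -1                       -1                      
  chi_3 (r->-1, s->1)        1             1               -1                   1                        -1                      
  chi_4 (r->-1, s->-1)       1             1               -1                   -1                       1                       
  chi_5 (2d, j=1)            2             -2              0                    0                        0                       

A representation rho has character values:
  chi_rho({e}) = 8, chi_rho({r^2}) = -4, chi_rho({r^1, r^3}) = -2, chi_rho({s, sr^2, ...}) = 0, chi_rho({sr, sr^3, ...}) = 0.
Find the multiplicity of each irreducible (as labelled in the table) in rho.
Multiplicities: chi_1: 0, chi_2: 0, chi_3: 1, chi_4: 1, chi_5: 3.

Working: Use <chi_rho, chi> = (1/|G|) sum_C |C| * chi_rho(C) * conj(chi(C)) with |G| = 8 for each irreducible chi in the table:
  <chi_rho, chi_1> = (1/8)[1*(8)*conj(1) + 1*(-4)*conj(1) + 2*(-2)*conj(1) + 2*(0)*conj(1) + 2*(0)*conj(1)]
      = (1/8)[(8) + (-4) + (-4) + (0) + (0)] = 0/8 = 0
  <chi_rho, chi_2> = (1/8)[1*(8)*conj(1) + 1*(-4)*conj(1) + 2*(-2)*conj(1) + 2*(0)*conj(-1) + 2*(0)*conj(-1)]
      = (1/8)[(8) + (-4) + (-4) + (0) + (0)] = 0/8 = 0
  <chi_rho, chi_3> = (1/8)[1*(8)*conj(1) + 1*(-4)*conj(1) + 2*(-2)*conj(-1) + 2*(0)*conj(1) + 2*(0)*conj(-1)]
      = (1/8)[(8) + (-4) + (4) + (0) + (0)] = 8/8 = 1
  <chi_rho, chi_4> = (1/8)[1*(8)*conj(1) + 1*(-4)*conj(1) + 2*(-2)*conj(-1) + 2*(0)*conj(-1) + 2*(0)*conj(1)]
      = (1/8)[(8) + (-4) + (4) + (0) + (0)] = 8/8 = 1
  <chi_rho, chi_5> = (1/8)[1*(8)*conj(2) + 1*(-4)*conj(-2) + 2*(-2)*conj(0) + 2*(0)*conj(0) + 2*(0)*conj(0)]
      = (1/8)[(16) + (8) + (0) + (0) + (0)] = 24/8 = 3
Dimension check: dim(rho) = sum (mult * dim) = 0*1 + 0*1 + 1*1 + 1*1 + 3*2 = 8 = chi_rho(e) = 8.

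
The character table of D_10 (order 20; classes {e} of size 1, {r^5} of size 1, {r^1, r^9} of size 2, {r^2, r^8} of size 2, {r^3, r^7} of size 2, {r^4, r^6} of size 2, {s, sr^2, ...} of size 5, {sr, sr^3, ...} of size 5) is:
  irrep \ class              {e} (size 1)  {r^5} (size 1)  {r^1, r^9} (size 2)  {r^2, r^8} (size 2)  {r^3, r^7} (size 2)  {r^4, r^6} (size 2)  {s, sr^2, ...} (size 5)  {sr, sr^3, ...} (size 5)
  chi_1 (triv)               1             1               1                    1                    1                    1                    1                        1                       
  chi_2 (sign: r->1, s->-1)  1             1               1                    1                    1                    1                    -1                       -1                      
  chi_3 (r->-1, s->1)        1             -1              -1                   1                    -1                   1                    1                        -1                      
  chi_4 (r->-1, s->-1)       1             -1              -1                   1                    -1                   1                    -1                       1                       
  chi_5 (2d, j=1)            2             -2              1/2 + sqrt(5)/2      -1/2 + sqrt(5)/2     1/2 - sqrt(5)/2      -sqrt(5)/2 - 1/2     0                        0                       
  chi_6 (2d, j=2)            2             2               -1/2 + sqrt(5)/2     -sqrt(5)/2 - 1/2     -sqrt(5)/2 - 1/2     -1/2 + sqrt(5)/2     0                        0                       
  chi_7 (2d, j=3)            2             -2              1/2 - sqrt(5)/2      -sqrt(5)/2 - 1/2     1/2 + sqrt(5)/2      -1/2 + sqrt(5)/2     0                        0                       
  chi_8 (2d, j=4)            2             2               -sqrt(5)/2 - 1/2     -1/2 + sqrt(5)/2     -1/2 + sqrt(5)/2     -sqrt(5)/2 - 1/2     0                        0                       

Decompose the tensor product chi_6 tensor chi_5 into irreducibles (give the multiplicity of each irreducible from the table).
chi_6 tensor chi_5 = chi_5 + chi_7 (all other irreducibles have multiplicity 0).

Proof sketch: The character of a tensor product is the pointwise product (chi_6 * chi_5)(C) = chi_6(C) * chi_5(C):
  {e}: (2)*(2), {r^5}: (2)*(-2), {r^1, r^9}: (-1/2 + sqrt(5)/2)*(1/2 + sqrt(5)/2), {r^2, r^8}: (-sqrt(5)/2 - 1/2)*(-1/2 + sqrt(5)/2), {r^3, r^7}: (-sqrt(5)/2 - 1/2)*(1/2 - sqrt(5)/2), {r^4, r^6}: (-1/2 + sqrt(5)/2)*(-sqrt(5)/2 - 1/2), {s, sr^2, ...}: (0)*(0), {sr, sr^3, ...}: (0)*(0)
so (chi_6 * chi_5) takes values
  {e} -> 4, {r^5} -> -4, {r^1, r^9} -> 1, {r^2, r^8} -> -1, {r^3, r^7} -> 1, {r^4, r^6} -> -1, {s, sr^2, ...} -> 0, {sr, sr^3, ...} -> 0.
Now take the inner product of this character with each irreducible chi from the table, <chi_6*chi_5, chi> = (1/20) sum_C |C| (chi_6*chi_5)(C) conj(chi(C)):
  <chi_6*chi_5, chi_1> = (1/20)[1*(4)*conj(1) + 1*(-4)*conj(1) + 2*(1)*conj(1) + 2*(-1)*conj(1) + 2*(1)*conj(1) + 2*(-1)*conj(1) + 5*(0)*conj(1) + 5*(0)*conj(1)]
      = (1/20)[(4) + (-4) + (2) + (-2) + (2) + (-2) + (0) + (0)] = 0/20 = 0
  <chi_6*chi_5, chi_2> = (1/20)[1*(4)*conj(1) + 1*(-4)*conj(1) + 2*(1)*conj(1) + 2*(-1)*conj(1) + 2*(1)*conj(1) + 2*(-1)*conj(1) + 5*(0)*conj(-1) + 5*(0)*conj(-1)]
      = (1/20)[(4) + (-4) + (2) + (-2) + (2) + (-2) + (0) + (0)] = 0/20 = 0
  <chi_6*chi_5, chi_3> = (1/20)[1*(4)*conj(1) + 1*(-4)*conj(-1) + 2*(1)*conj(-1) + 2*(-1)*conj(1) + 2*(1)*conj(-1) + 2*(-1)*conj(1) + 5*(0)*conj(1) + 5*(0)*conj(-1)]
      = (1/20)[(4) + (4) + (-2) + (-2) + (-2) + (-2) + (0) + (0)] = 0/20 = 0
  <chi_6*chi_5, chi_4> = (1/20)[1*(4)*conj(1) + 1*(-4)*conj(-1) + 2*(1)*conj(-1) + 2*(-1)*conj(1) + 2*(1)*conj(-1) + 2*(-1)*conj(1) + 5*(0)*conj(-1) + 5*(0)*conj(1)]
      = (1/20)[(4) + (4) + (-2) + (-2) + (-2) + (-2) + (0) + (0)] = 0/20 = 0
  <chi_6*chi_5, chi_5> = (1/20)[1*(4)*conj(2) + 1*(-4)*conj(-2) + 2*(1)*conj(1/2 + sqrt(5)/2) + 2*(-1)*conj(-1/2 + sqrt(5)/2) + 2*(1)*conj(1/2 - sqrt(5)/2) + 2*(-1)*conj(-sqrt(5)/2 - 1/2) + 5*(0)*conj(0) + 5*(0)*conj(0)]
      = (1/20)[(8) + (8) + (1 + sqrt(5)) + (1 - sqrt(5)) + (1 - sqrt(5)) + (1 + sqrt(5)) + (0) + (0)] = 20/20 = 1
  <chi_6*chi_5, chi_6> = (1/20)[1*(4)*conj(2) + 1*(-4)*conj(2) + 2*(1)*conj(-1/2 + sqrt(5)/2) + 2*(-1)*conj(-sqrt(5)/2 - 1/2) + 2*(1)*conj(-sqrt(5)/2 - 1/2) + 2*(-1)*conj(-1/2 + sqrt(5)/2) + 5*(0)*conj(0) + 5*(0)*conj(0)]
      = (1/20)[(8) + (-8) + (-1 + sqrt(5)) + (1 + sqrt(5)) + (-sqrt(5) - 1) + (1 - sqrt(5)) + (0) + (0)] = 0/20 = 0
  <chi_6*chi_5, chi_7> = (1/20)[1*(4)*conj(2) + 1*(-4)*conj(-2) + 2*(1)*conj(1/2 - sqrt(5)/2) + 2*(-1)*conj(-sqrt(5)/2 - 1/2) + 2*(1)*conj(1/2 + sqrt(5)/2) + 2*(-1)*conj(-1/2 + sqrt(5)/2) + 5*(0)*conj(0) + 5*(0)*conj(0)]
      = (1/20)[(8) + (8) + (1 - sqrt(5)) + (1 + sqrt(5)) + (1 + sqrt(5)) + (1 - sqrt(5)) + (0) + (0)] = 20/20 = 1
  <chi_6*chi_5, chi_8> = (1/20)[1*(4)*conj(2) + 1*(-4)*conj(2) + 2*(1)*conj(-sqrt(5)/2 - 1/2) + 2*(-1)*conj(-1/2 + sqrt(5)/2) + 2*(1)*conj(-1/2 + sqrt(5)/2) + 2*(-1)*conj(-sqrt(5)/2 - 1/2) + 5*(0)*conj(0) + 5*(0)*conj(0)]
      = (1/20)[(8) + (-8) + (-sqrt(5) - 1) + (1 - sqrt(5)) + (-1 + sqrt(5)) + (1 + sqrt(5)) + (0) + (0)] = 0/20 = 0
Hence the multiplicities are chi_5: 1, chi_7: 1. Dimension check: dim(chi_6)*dim(chi_5) = 2*2 = 4 and sum (mult * dim) = 1*2 + 1*2 = 4.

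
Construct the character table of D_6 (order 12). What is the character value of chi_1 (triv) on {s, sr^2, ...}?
Conjugacy classes: {e} of size 1, {r^3} of size 1, {r^1, r^5} of size 2, {r^2, r^4} of size 2, {s, sr^2, ...} of size 3, {sr, sr^3, ...} of size 3.
Character table:
  irrep \ class              {e} (size 1)  {r^3} (size 1)  {r^1, r^5} (size 2)  {r^2, r^4} (size 2)  {s, sr^2, ...} (size 3)  {sr, sr^3, ...} (size 3)
  chi_1 (triv)               1             1               1                    1                    1                        1                       
  chi_2 (sign: r->1, s->-1)  1             1               1                    1                    -1                       -1                      
  chi_3 (r->-1, s->1)        1             -1              -1                   1                    1                        -1                      
  chi_4 (r->-1, s->-1)       1             -1              -1                   1                    -1                       1                       
  chi_5 (2d, j=1)            2             -2              1                    -1                   0                        0                       
  chi_6 (2d, j=2)            2             2               -1                   -1                   0                        0                       

Spot check: chi_1 (triv) on {s, sr^2, ...} = 1.

Solution. D_6 has order 2*6 = 12 with 6 conjugacy classes, hence 6 irreducibles. Sum of squared dims 1 + 1 + 1 + 1 + 4 + 4 = 12 = |G|. Linear characters come from the abelianisation; the 2-dimensional irreps have character r^k -> 2*cos(2*pi*j*k/6), reflections -> 0.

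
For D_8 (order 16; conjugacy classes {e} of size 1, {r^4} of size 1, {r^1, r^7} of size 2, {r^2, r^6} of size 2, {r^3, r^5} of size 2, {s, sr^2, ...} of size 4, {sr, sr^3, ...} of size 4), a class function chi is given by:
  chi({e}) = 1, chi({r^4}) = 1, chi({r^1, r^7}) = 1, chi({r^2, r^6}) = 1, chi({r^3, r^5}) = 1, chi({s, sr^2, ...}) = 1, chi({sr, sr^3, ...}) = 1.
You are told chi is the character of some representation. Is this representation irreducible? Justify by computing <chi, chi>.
Irreducible: <chi, chi> = 1.

Argument: <chi, chi> = (1/|G|) sum_C |C| * |chi(C)|^2 = (1/16)[1*|1|^2 + 1*|1|^2 + 2*|1|^2 + 2*|1|^2 + 2*|1|^2 + 4*|1|^2 + 4*|1|^2]
  = (1/16)[(1) + (1) + (2) + (2) + (2) + (4) + (4)] = 16/16 = 1.
A character is irreducible iff <chi, chi> = 1, so this representation is irreducible.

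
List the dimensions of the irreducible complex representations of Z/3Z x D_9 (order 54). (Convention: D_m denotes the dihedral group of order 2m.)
Dimensions: 1, 1, 1, 1, 1, 1, 2, 2, 2, 2, 2, 2, 2, 2, 2, 2, 2, 2

Why: There are 18 irreducibles (= number of conjugacy classes). Their dimensions d_i satisfy sum d_i^2 = |G| = 54: 1 + 1 + 1 + 1 + 1 + 1 + 4 + 4 + 4 + 4 + 4 + 4 + 4 + 4 + 4 + 4 + 4 + 4 = 54. (For the product with Z/3Z: each of the 3 1-dim characters of Z/3Z tensors with each irrep of D_9, giving 3 copies of each D_9-dimension.)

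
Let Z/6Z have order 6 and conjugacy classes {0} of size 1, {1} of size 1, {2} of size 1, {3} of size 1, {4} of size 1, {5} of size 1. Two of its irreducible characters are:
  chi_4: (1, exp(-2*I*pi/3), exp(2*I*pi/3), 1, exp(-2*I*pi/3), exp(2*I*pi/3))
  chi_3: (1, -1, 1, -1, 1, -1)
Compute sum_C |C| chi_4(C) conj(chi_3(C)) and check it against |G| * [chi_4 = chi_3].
Sum = 0; so <chi_4, chi_3> = 0 (distinct irreducibles are orthogonal).

Explanation: Compute term by term over conjugacy classes (|C| * chi_4(C) * conj(chi_3(C))):
  1*(1)*conj(1) + 1*(exp(-2*I*pi/3))*conj(-1) + 1*(exp(2*I*pi/3))*conj(1) + 1*(1)*conj(-1) + 1*(exp(-2*I*pi/3))*conj(1) + 1*(exp(2*I*pi/3))*conj(-1)
  = (1) + (-exp(-2*I*pi/3)) + (exp(2*I*pi/3)) + (-1) + (exp(-2*I*pi/3)) + (-exp(2*I*pi/3))
  = 0.
(Exp terms are combined using exp(i*s)*conj(exp(i*t)) = exp(i*(s-t)), and sums of them are collapsed using the identity that for every m > 1 the m distinct m-th roots of unity sum to 0, e.g. 1 + exp(2*I*pi/3) + exp(-2*I*pi/3) = 0.)
Dividing by |G| = 6 gives 0/6 = 0, matching the row-orthogonality relation <chi_4, chi_3> = [chi_4 = chi_3].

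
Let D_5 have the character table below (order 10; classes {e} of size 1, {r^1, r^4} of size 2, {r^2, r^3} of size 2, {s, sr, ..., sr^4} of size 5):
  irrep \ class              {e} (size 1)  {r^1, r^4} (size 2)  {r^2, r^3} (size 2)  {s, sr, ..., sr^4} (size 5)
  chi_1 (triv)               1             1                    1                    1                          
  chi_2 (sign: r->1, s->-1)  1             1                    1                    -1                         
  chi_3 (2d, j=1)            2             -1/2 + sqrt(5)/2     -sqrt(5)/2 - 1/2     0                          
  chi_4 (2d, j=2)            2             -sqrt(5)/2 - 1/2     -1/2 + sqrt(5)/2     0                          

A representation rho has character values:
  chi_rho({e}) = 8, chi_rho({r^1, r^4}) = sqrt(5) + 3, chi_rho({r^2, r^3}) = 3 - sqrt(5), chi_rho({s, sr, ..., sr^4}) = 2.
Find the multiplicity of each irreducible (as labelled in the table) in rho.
Multiplicities: chi_1: 3, chi_2: 1, chi_3: 2, chi_4: 0.

Working: Use <chi_rho, chi> = (1/|G|) sum_C |C| * chi_rho(C) * conj(chi(C)) with |G| = 10 for each irreducible chi in the table:
  <chi_rho, chi_1> = (1/10)[1*(8)*conj(1) + 2*(sqrt(5) + 3)*conj(1) + 2*(3 - sqrt(5))*conj(1) + 5*(2)*conj(1)]
      = (1/10)[(8) + (2*sqrt(5) + 6) + (6 - 2*sqrt(5)) + (10)] = 30/10 = 3
  <chi_rho, chi_2> = (1/10)[1*(8)*conj(1) + 2*(sqrt(5) + 3)*conj(1) + 2*(3 - sqrt(5))*conj(1) + 5*(2)*conj(-1)]
      = (1/10)[(8) + (2*sqrt(5) + 6) + (6 - 2*sqrt(5)) + (-10)] = 10/10 = 1
  <chi_rho, chi_3> = (1/10)[1*(8)*conj(2) + 2*(sqrt(5) + 3)*conj(-1/2 + sqrt(5)/2) + 2*(3 - sqrt(5))*conj(-sqrt(5)/2 - 1/2) + 5*(2)*conj(0)]
      = (1/10)[(16) + (2 + 2*sqrt(5)) + (2 - 2*sqrt(5)) + (0)] = 20/10 = 2
  <chi_rho, chi_4> = (1/10)[1*(8)*conj(2) + 2*(sqrt(5) + 3)*conj(-sqrt(5)/2 - 1/2) + 2*(3 - sqrt(5))*conj(-1/2 + sqrt(5)/2) + 5*(2)*conj(0)]
      = (1/10)[(16) + (-4*sqrt(5) - 8) + (-8 + 4*sqrt(5)) + (0)] = 0/10 = 0
Dimension check: dim(rho) = sum (mult * dim) = 3*1 + 1*1 + 2*2 + 0*2 = 8 = chi_rho(e) = 8.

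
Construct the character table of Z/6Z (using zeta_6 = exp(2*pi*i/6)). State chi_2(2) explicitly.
Character table of Z/6Z (irreps indexed chi_0,...,chi_5 with chi_k(m) = zeta_6^(k*m), zeta_6 = exp(2*pi*i/6)):
  irrep \ class  {0} (size 1)  {1} (size 1)    {2} (size 1)    {3} (size 1)  {4} (size 1)    {5} (size 1)  
  chi_0          1             1               1               1             1               1             
  chi_1          1             exp(I*pi/3)     exp(2*I*pi/3)   -1            exp(-2*I*pi/3)  exp(-I*pi/3)  
  chi_2          1             exp(2*I*pi/3)   exp(-2*I*pi/3)  1             exp(2*I*pi/3)   exp(-2*I*pi/3)
  chi_3          1             -1              1               -1            1               -1            
  chi_4          1             exp(-2*I*pi/3)  exp(2*I*pi/3)   1             exp(-2*I*pi/3)  exp(2*I*pi/3) 
  chi_5          1             exp(-I*pi/3)    exp(-2*I*pi/3)  -1            exp(2*I*pi/3)   exp(I*pi/3)   

Spot check: chi_2(2) = zeta_6^(2*2) = zeta_6^4 = exp(-2*I*pi/3).

Why: Z/6Z is abelian, so all 6 irreducible complex representations are 1-dimensional. They are given by chi_k(m) = zeta_6^(k*m) for k = 0,...,5. Row orthogonality: sum_m chi_k(m) conj(chi_l(m)) = 6 * [k = l].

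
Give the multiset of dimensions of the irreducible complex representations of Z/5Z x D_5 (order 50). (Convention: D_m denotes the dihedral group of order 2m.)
Dimensions: 1, 1, 1, 1, 1, 1, 1, 1, 1, 1, 2, 2, 2, 2, 2, 2, 2, 2, 2, 2

Solution. There are 20 irreducibles (= number of conjugacy classes). Their dimensions d_i satisfy sum d_i^2 = |G| = 50: 1 + 1 + 1 + 1 + 1 + 1 + 1 + 1 + 1 + 1 + 4 + 4 + 4 + 4 + 4 + 4 + 4 + 4 + 4 + 4 = 50. (For the product with Z/5Z: each of the 5 1-dim characters of Z/5Z tensors with each irrep of D_5, giving 5 copies of each D_5-dimension.)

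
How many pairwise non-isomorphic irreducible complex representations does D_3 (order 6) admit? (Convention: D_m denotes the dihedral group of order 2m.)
3

Justification: The number of irreducible complex representations of a finite group equals its number of conjugacy classes. D_3 has 3 conjugacy classes ((n+3)/2 for n odd), so D_3 (order 6) has exactly 3 irreducible complex representations.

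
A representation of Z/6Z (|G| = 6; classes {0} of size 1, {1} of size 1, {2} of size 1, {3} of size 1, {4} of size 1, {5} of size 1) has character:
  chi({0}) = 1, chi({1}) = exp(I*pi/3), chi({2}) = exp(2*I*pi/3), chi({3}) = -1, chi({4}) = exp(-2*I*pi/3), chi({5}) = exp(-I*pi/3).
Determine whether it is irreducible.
Irreducible: <chi, chi> = 1.

Reasoning: <chi, chi> = (1/|G|) sum_C |C| * |chi(C)|^2 = (1/6)[1*|1|^2 + 1*|exp(I*pi/3)|^2 + 1*|exp(2*I*pi/3)|^2 + 1*|-1|^2 + 1*|exp(-2*I*pi/3)|^2 + 1*|exp(-I*pi/3)|^2]
  = (1/6)[(1) + (1) + (1) + (1) + (1) + (1)] = 6/6 = 1.
(Exp terms are combined using exp(i*s)*conj(exp(i*t)) = exp(i*(s-t)), and sums of them are collapsed using the identity that for every m > 1 the m distinct m-th roots of unity sum to 0, e.g. 1 + exp(2*I*pi/3) + exp(-2*I*pi/3) = 0.)
A character is irreducible iff <chi, chi> = 1, so this representation is irreducible.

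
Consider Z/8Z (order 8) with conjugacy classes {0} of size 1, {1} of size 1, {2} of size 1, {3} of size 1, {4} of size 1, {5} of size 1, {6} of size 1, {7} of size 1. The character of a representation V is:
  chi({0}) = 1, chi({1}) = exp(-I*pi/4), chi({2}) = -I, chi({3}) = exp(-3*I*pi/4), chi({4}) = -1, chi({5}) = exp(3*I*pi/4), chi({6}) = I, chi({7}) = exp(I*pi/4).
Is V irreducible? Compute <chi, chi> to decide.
Irreducible: <chi, chi> = 1.

Explanation: <chi, chi> = (1/|G|) sum_C |C| * |chi(C)|^2 = (1/8)[1*|1|^2 + 1*|exp(-I*pi/4)|^2 + 1*|-I|^2 + 1*|exp(-3*I*pi/4)|^2 + 1*|-1|^2 + 1*|exp(3*I*pi/4)|^2 + 1*|I|^2 + 1*|exp(I*pi/4)|^2]
  = (1/8)[(1) + (1) + (1) + (1) + (1) + (1) + (1) + (1)] = 8/8 = 1.
(Exp terms are combined using exp(i*s)*conj(exp(i*t)) = exp(i*(s-t)), and sums of them are collapsed using the identity that for every m > 1 the m distinct m-th roots of unity sum to 0, e.g. 1 + exp(2*I*pi/3) + exp(-2*I*pi/3) = 0.)
A character is irreducible iff <chi, chi> = 1, so this representation is irreducible.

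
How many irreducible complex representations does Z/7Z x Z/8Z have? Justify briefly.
56

Proof sketch: The number of irreducible complex representations of a finite group equals its number of conjugacy classes. Z/7Z x Z/8Z is abelian of order 56, so every element is its own conjugacy class: 56 classes, so Z/7Z x Z/8Z (order 56) has exactly 56 irreducible complex representations.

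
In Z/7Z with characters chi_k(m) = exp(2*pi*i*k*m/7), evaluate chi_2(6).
chi_2(6) = zeta_7^12 = exp(-4*I*pi/7)

Explanation: chi_2(6) = zeta_7^(2*6) = zeta_7^12. Since zeta_7^7 = 1, this equals zeta_7^5 = exp(2*pi*i*5/7) = exp(-4*I*pi/7).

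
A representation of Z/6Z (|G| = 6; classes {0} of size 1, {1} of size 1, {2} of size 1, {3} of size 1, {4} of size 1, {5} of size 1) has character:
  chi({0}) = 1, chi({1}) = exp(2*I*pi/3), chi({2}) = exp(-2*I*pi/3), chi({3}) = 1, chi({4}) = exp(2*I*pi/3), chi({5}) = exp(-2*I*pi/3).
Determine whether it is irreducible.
Irreducible: <chi, chi> = 1.

Why: <chi, chi> = (1/|G|) sum_C |C| * |chi(C)|^2 = (1/6)[1*|1|^2 + 1*|exp(2*I*pi/3)|^2 + 1*|exp(-2*I*pi/3)|^2 + 1*|1|^2 + 1*|exp(2*I*pi/3)|^2 + 1*|exp(-2*I*pi/3)|^2]
  = (1/6)[(1) + (1) + (1) + (1) + (1) + (1)] = 6/6 = 1.
(Exp terms are combined using exp(i*s)*conj(exp(i*t)) = exp(i*(s-t)), and sums of them are collapsed using the identity that for every m > 1 the m distinct m-th roots of unity sum to 0, e.g. 1 + exp(2*I*pi/3) + exp(-2*I*pi/3) = 0.)
A character is irreducible iff <chi, chi> = 1, so this representation is irreducible.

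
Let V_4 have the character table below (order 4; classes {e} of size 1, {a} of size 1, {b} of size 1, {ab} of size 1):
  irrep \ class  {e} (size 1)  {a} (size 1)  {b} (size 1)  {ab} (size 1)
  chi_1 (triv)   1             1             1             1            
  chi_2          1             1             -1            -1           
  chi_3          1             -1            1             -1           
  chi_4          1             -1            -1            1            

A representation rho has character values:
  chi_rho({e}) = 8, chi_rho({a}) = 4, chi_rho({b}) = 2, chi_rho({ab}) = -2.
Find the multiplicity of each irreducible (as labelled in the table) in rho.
Multiplicities: chi_1: 3, chi_2: 3, chi_3: 2, chi_4: 0.

Solution. Use <chi_rho, chi> = (1/|G|) sum_C |C| * chi_rho(C) * conj(chi(C)) with |G| = 4 for each irreducible chi in the table:
  <chi_rho, chi_1> = (1/4)[1*(8)*conj(1) + 1*(4)*conj(1) + 1*(2)*conj(1) + 1*(-2)*conj(1)]
      = (1/4)[(8) + (4) + (2) + (-2)] = 12/4 = 3
  <chi_rho, chi_2> = (1/4)[1*(8)*conj(1) + 1*(4)*conj(1) + 1*(2)*conj(-1) + 1*(-2)*conj(-1)]
      = (1/4)[(8) + (4) + (-2) + (2)] = 12/4 = 3
  <chi_rho, chi_3> = (1/4)[1*(8)*conj(1) + 1*(4)*conj(-1) + 1*(2)*conj(1) + 1*(-2)*conj(-1)]
      = (1/4)[(8) + (-4) + (2) + (2)] = 8/4 = 2
  <chi_rho, chi_4> = (1/4)[1*(8)*conj(1) + 1*(4)*conj(-1) + 1*(2)*conj(-1) + 1*(-2)*conj(1)]
      = (1/4)[(8) + (-4) + (-2) + (-2)] = 0/4 = 0
Dimension check: dim(rho) = sum (mult * dim) = 3*1 + 3*1 + 2*1 + 0*1 = 8 = chi_rho(e) = 8.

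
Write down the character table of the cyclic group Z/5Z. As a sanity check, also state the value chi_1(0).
Character table of Z/5Z (irreps indexed chi_0,...,chi_4 with chi_k(m) = zeta_5^(k*m), zeta_5 = exp(2*pi*i/5)):
  irrep \ class  {0} (size 1)  {1} (size 1)    {2} (size 1)    {3} (size 1)    {4} (size 1)  
  chi_0          1             1               1               1               1             
  chi_1          1             exp(2*I*pi/5)   exp(4*I*pi/5)   exp(-4*I*pi/5)  exp(-2*I*pi/5)
  chi_2          1             exp(4*I*pi/5)   exp(-2*I*pi/5)  exp(2*I*pi/5)   exp(-4*I*pi/5)
  chi_3          1             exp(-4*I*pi/5)  exp(2*I*pi/5)   exp(-2*I*pi/5)  exp(4*I*pi/5) 
  chi_4          1             exp(-2*I*pi/5)  exp(-4*I*pi/5)  exp(4*I*pi/5)   exp(2*I*pi/5) 

Spot check: chi_1(0) = zeta_5^(1*0) = zeta_5^0 = 1.

Justification: Z/5Z is abelian, so all 5 irreducible complex representations are 1-dimensional. They are given by chi_k(m) = zeta_5^(k*m) for k = 0,...,4. Row orthogonality: sum_m chi_k(m) conj(chi_l(m)) = 5 * [k = l].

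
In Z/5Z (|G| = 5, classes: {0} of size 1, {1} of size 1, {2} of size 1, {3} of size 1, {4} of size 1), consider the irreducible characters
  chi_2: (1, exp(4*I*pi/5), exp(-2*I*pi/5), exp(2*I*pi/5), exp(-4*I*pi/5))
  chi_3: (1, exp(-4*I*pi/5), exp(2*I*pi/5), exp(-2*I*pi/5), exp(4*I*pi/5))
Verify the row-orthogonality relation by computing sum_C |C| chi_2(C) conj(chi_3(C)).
Sum = 0; so <chi_2, chi_3> = 0 (distinct irreducibles are orthogonal).

Derivation: Compute term by term over conjugacy classes (|C| * chi_2(C) * conj(chi_3(C))):
  1*(1)*conj(1) + 1*(exp(4*I*pi/5))*conj(exp(-4*I*pi/5)) + 1*(exp(-2*I*pi/5))*conj(exp(2*I*pi/5)) + 1*(exp(2*I*pi/5))*conj(exp(-2*I*pi/5)) + 1*(exp(-4*I*pi/5))*conj(exp(4*I*pi/5))
  = (1) + (exp(-2*I*pi/5)) + (exp(-4*I*pi/5)) + (exp(4*I*pi/5)) + (exp(2*I*pi/5))
  = 0.
(Exp terms are combined using exp(i*s)*conj(exp(i*t)) = exp(i*(s-t)), and sums of them are collapsed using the identity that for every m > 1 the m distinct m-th roots of unity sum to 0, e.g. 1 + exp(2*I*pi/3) + exp(-2*I*pi/3) = 0.)
Dividing by |G| = 5 gives 0/5 = 0, matching the row-orthogonality relation <chi_2, chi_3> = [chi_2 = chi_3].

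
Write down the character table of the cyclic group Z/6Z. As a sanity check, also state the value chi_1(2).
Character table of Z/6Z (irreps indexed chi_0,...,chi_5 with chi_k(m) = zeta_6^(k*m), zeta_6 = exp(2*pi*i/6)):
  irrep \ class  {0} (size 1)  {1} (size 1)    {2} (size 1)    {3} (size 1)  {4} (size 1)    {5} (size 1)  
  chi_0          1             1               1               1             1               1             
  chi_1          1             exp(I*pi/3)     exp(2*I*pi/3)   -1            exp(-2*I*pi/3)  exp(-I*pi/3)  
  chi_2          1             exp(2*I*pi/3)   exp(-2*I*pi/3)  1             exp(2*I*pi/3)   exp(-2*I*pi/3)
  chi_3          1             -1              1               -1            1               -1            
  chi_4          1             exp(-2*I*pi/3)  exp(2*I*pi/3)   1             exp(-2*I*pi/3)  exp(2*I*pi/3) 
  chi_5          1             exp(-I*pi/3)    exp(-2*I*pi/3)  -1            exp(2*I*pi/3)   exp(I*pi/3)   

Spot check: chi_1(2) = zeta_6^(1*2) = zeta_6^2 = exp(2*I*pi/3).

Details: Z/6Z is abelian, so all 6 irreducible complex representations are 1-dimensional. They are given by chi_k(m) = zeta_6^(k*m) for k = 0,...,5. Row orthogonality: sum_m chi_k(m) conj(chi_l(m)) = 6 * [k = l].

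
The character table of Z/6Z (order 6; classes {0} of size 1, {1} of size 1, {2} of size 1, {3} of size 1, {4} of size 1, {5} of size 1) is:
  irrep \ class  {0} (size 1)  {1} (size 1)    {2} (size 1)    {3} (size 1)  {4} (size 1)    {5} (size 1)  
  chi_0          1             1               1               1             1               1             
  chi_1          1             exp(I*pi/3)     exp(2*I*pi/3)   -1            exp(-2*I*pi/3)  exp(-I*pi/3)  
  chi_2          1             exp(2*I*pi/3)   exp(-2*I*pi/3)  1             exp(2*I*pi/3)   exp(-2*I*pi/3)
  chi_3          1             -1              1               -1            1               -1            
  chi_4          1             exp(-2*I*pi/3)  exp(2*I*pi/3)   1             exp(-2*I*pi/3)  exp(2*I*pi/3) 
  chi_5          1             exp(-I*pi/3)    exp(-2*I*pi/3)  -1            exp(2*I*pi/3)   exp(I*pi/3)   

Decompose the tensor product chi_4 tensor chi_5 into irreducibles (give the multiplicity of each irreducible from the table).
chi_4 tensor chi_5 = chi_3 (all other irreducibles have multiplicity 0).

Solution. The character of a tensor product is the pointwise product (chi_4 * chi_5)(C) = chi_4(C) * chi_5(C):
  {0}: (1)*(1), {1}: (exp(-2*I*pi/3))*(exp(-I*pi/3)), {2}: (exp(2*I*pi/3))*(exp(-2*I*pi/3)), {3}: (1)*(-1), {4}: (exp(-2*I*pi/3))*(exp(2*I*pi/3)), {5}: (exp(2*I*pi/3))*(exp(I*pi/3))
so (chi_4 * chi_5) takes values
  {0} -> 1, {1} -> -1, {2} -> 1, {3} -> -1, {4} -> 1, {5} -> -1.
Now take the inner product of this character with each irreducible chi from the table, <chi_4*chi_5, chi> = (1/6) sum_C |C| (chi_4*chi_5)(C) conj(chi(C)):
  <chi_4*chi_5, chi_0> = (1/6)[1*(1)*conj(1) + 1*(-1)*conj(1) + 1*(1)*conj(1) + 1*(-1)*conj(1) + 1*(1)*conj(1) + 1*(-1)*conj(1)]
      = (1/6)[(1) + (-1) + (1) + (-1) + (1) + (-1)] = 0/6 = 0
  <chi_4*chi_5, chi_1> = (1/6)[1*(1)*conj(1) + 1*(-1)*conj(exp(I*pi/3)) + 1*(1)*conj(exp(2*I*pi/3)) + 1*(-1)*conj(-1) + 1*(1)*conj(exp(-2*I*pi/3)) + 1*(-1)*conj(exp(-I*pi/3))]
      = (1/6)[(1) + (-exp(-I*pi/3)) + (exp(-2*I*pi/3)) + (1) + (exp(2*I*pi/3)) + (-exp(I*pi/3))] = 0/6 = 0
  <chi_4*chi_5, chi_2> = (1/6)[1*(1)*conj(1) + 1*(-1)*conj(exp(2*I*pi/3)) + 1*(1)*conj(exp(-2*I*pi/3)) + 1*(-1)*conj(1) + 1*(1)*conj(exp(2*I*pi/3)) + 1*(-1)*conj(exp(-2*I*pi/3))]
      = (1/6)[(1) + (-exp(-2*I*pi/3)) + (exp(2*I*pi/3)) + (-1) + (exp(-2*I*pi/3)) + (-exp(2*I*pi/3))] = 0/6 = 0
  <chi_4*chi_5, chi_3> = (1/6)[1*(1)*conj(1) + 1*(-1)*conj(-1) + 1*(1)*conj(1) + 1*(-1)*conj(-1) + 1*(1)*conj(1) + 1*(-1)*conj(-1)]
      = (1/6)[(1) + (1) + (1) + (1) + (1) + (1)] = 6/6 = 1
  <chi_4*chi_5, chi_4> = (1/6)[1*(1)*conj(1) + 1*(-1)*conj(exp(-2*I*pi/3)) + 1*(1)*conj(exp(2*I*pi/3)) + 1*(-1)*conj(1) + 1*(1)*conj(exp(-2*I*pi/3)) + 1*(-1)*conj(exp(2*I*pi/3))]
      = (1/6)[(1) + (-exp(2*I*pi/3)) + (exp(-2*I*pi/3)) + (-1) + (exp(2*I*pi/3)) + (-exp(-2*I*pi/3))] = 0/6 = 0
  <chi_4*chi_5, chi_5> = (1/6)[1*(1)*conj(1) + 1*(-1)*conj(exp(-I*pi/3)) + 1*(1)*conj(exp(-2*I*pi/3)) + 1*(-1)*conj(-1) + 1*(1)*conj(exp(2*I*pi/3)) + 1*(-1)*conj(exp(I*pi/3))]
      = (1/6)[(1) + (-exp(I*pi/3)) + (exp(2*I*pi/3)) + (1) + (exp(-2*I*pi/3)) + (-exp(-I*pi/3))] = 0/6 = 0
(Exp terms are combined using exp(i*s)*conj(exp(i*t)) = exp(i*(s-t)), and sums of them are collapsed using the identity that for every m > 1 the m distinct m-th roots of unity sum to 0, e.g. 1 + exp(2*I*pi/3) + exp(-2*I*pi/3) = 0.)
Hence the multiplicities are chi_3: 1. Dimension check: dim(chi_4)*dim(chi_5) = 1*1 = 1 and sum (mult * dim) = 1*1 = 1.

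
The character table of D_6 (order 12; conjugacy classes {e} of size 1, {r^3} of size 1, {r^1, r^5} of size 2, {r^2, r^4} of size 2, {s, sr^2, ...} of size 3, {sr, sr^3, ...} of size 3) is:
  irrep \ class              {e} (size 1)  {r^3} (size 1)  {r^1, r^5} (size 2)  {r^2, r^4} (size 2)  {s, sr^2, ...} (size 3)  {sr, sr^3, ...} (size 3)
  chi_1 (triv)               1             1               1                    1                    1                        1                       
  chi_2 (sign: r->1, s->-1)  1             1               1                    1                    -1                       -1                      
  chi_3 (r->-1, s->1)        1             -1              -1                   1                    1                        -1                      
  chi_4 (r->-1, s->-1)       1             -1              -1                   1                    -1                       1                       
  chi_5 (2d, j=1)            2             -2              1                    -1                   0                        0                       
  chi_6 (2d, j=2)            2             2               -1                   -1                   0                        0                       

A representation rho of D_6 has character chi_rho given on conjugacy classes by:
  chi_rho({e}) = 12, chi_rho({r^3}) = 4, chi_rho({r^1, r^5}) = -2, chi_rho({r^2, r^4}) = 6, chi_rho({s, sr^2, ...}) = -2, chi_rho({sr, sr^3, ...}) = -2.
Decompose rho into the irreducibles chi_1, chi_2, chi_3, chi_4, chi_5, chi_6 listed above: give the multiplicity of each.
Multiplicities: chi_1: 1, chi_2: 3, chi_3: 2, chi_4: 2, chi_5: 0, chi_6: 2.

Why: Use <chi_rho, chi> = (1/|G|) sum_C |C| * chi_rho(C) * conj(chi(C)) with |G| = 12 for each irreducible chi in the table:
  <chi_rho, chi_1> = (1/12)[1*(12)*conj(1) + 1*(4)*conj(1) + 2*(-2)*conj(1) + 2*(6)*conj(1) + 3*(-2)*conj(1) + 3*(-2)*conj(1)]
      = (1/12)[(12) + (4) + (-4) + (12) + (-6) + (-6)] = 12/12 = 1
  <chi_rho, chi_2> = (1/12)[1*(12)*conj(1) + 1*(4)*conj(1) + 2*(-2)*conj(1) + 2*(6)*conj(1) + 3*(-2)*conj(-1) + 3*(-2)*conj(-1)]
      = (1/12)[(12) + (4) + (-4) + (12) + (6) + (6)] = 36/12 = 3
  <chi_rho, chi_3> = (1/12)[1*(12)*conj(1) + 1*(4)*conj(-1) + 2*(-2)*conj(-1) + 2*(6)*conj(1) + 3*(-2)*conj(1) + 3*(-2)*conj(-1)]
      = (1/12)[(12) + (-4) + (4) + (12) + (-6) + (6)] = 24/12 = 2
  <chi_rho, chi_4> = (1/12)[1*(12)*conj(1) + 1*(4)*conj(-1) + 2*(-2)*conj(-1) + 2*(6)*conj(1) + 3*(-2)*conj(-1) + 3*(-2)*conj(1)]
      = (1/12)[(12) + (-4) + (4) + (12) + (6) + (-6)] = 24/12 = 2
  <chi_rho, chi_5> = (1/12)[1*(12)*conj(2) + 1*(4)*conj(-2) + 2*(-2)*conj(1) + 2*(6)*conj(-1) + 3*(-2)*conj(0) + 3*(-2)*conj(0)]
      = (1/12)[(24) + (-8) + (-4) + (-12) + (0) + (0)] = 0/12 = 0
  <chi_rho, chi_6> = (1/12)[1*(12)*conj(2) + 1*(4)*conj(2) + 2*(-2)*conj(-1) + 2*(6)*conj(-1) + 3*(-2)*conj(0) + 3*(-2)*conj(0)]
      = (1/12)[(24) + (8) + (4) + (-12) + (0) + (0)] = 24/12 = 2
Dimension check: dim(rho) = sum (mult * dim) = 1*1 + 3*1 + 2*1 + 2*1 + 0*2 + 2*2 = 12 = chi_rho(e) = 12.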